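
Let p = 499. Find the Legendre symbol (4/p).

1

Pull out 2^2: since 499 ≡ 3 (mod 8), (2/499) = -1, so (2/499)^2 = +1.
Reached (1/499) = 1. Collecting the sign flips along the way, the symbol is +1.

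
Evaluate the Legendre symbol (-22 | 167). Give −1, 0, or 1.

-1

First reduce: -22 ≡ 145 (mod 167).
Reciprocity: 145 ≡ 1 and 167 ≡ 3 (mod 4), so (145/167) = +(167/145).
Reduce top mod 145: now compute (22/145).
Pull out 2: since 145 ≡ 1 (mod 8), (2/145) = +1.
Reciprocity: 11 ≡ 3 and 145 ≡ 1 (mod 4), so (11/145) = +(145/11).
Reduce top mod 11: now compute (2/11).
Pull out 2: since 11 ≡ 3 (mod 8), (2/11) = -1.
Reached (1/11) = 1. Collecting the sign flips along the way, the symbol is -1.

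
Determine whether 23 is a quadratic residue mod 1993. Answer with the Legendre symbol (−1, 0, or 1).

Reciprocity: 23 ≡ 3 and 1993 ≡ 1 (mod 4), so (23/1993) = +(1993/23).
Reduce top mod 23: now compute (15/23).
Reciprocity: 15 ≡ 3 and 23 ≡ 3 (mod 4), so (15/23) = −(23/15).
Reduce top mod 15: now compute (8/15).
Pull out 2^3: since 15 ≡ 7 (mod 8), (2/15) = +1, so (2/15)^3 = +1.
Reached (1/15) = 1. Collecting the sign flips along the way, the symbol is -1.

-1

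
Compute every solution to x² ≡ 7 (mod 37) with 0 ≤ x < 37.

9, 28

37 ≡ 1 (mod 4), so we find a root by search.
Trying successive values, 9² = 81 ≡ 7 (mod 37). The other root is 37 − 9 = 28.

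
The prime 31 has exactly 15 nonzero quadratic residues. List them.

Square k = 1,…,15 (k and 31−k give the same square):
1²=1, 2²=4, 3²=9, 4²=16, 5²=25, 6²≡5, 7²≡18, 8²≡2, 9²≡19, 10²≡7, 11²≡28, 12²≡20, 13²≡14, 14²≡10, 15²≡8 (mod 31).
So the quadratic residues mod 31 are {1, 2, 4, 5, 7, 8, 9, 10, 14, 16, 18, 19, 20, 25, 28}.

1,2,4,5,7,8,9,10,14,16,18,19,20,25,28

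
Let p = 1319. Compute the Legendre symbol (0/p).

0

Top reduces to 0: gcd > 1, so the symbol is 0.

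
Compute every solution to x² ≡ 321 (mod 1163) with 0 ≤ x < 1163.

Since 1163 ≡ 3 (mod 4), a square root of 321 is 321^((1163+1)/4) = 321^291 mod 1163.
Repeated squaring: 321^2≡697, 321^4≡838, 321^8≡955, 321^16≡233, 321^32≡791, 321^64≡1150, 321^128≡169, 321^256≡649 (mod 1163).
321^291 = 321^(256+32+2+1) ≡ 576 (mod 1163).
Check: 576² = 331776 ≡ 321 (mod 1163). The two roots are 576 and 587.

576, 587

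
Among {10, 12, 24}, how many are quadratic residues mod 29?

1

(10/29) = -1 → non-residue.
(12/29) = -1 → non-residue.
(24/29) = +1 → QR.
Total quadratic residues among the 3: 1.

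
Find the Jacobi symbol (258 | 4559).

Pull out 2: since 4559 ≡ 7 (mod 8), (2/4559) = +1.
Reciprocity: 129 ≡ 1 and 4559 ≡ 3 (mod 4), so (129/4559) = +(4559/129).
Reduce top mod 129: now compute (44/129).
Pull out 2^2: since 129 ≡ 1 (mod 8), (2/129) = +1, so (2/129)^2 = +1.
Reciprocity: 11 ≡ 3 and 129 ≡ 1 (mod 4), so (11/129) = +(129/11).
Reduce top mod 11: now compute (8/11).
Pull out 2^3: since 11 ≡ 3 (mod 8), (2/11) = -1, so (2/11)^3 = -1.
Reached (1/11) = 1. Collecting the sign flips along the way, the symbol is -1.

-1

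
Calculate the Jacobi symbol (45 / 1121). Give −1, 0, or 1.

1

Reciprocity: 45 ≡ 1 and 1121 ≡ 1 (mod 4), so (45/1121) = +(1121/45).
Reduce top mod 45: now compute (41/45).
Reciprocity: 41 ≡ 1 and 45 ≡ 1 (mod 4), so (41/45) = +(45/41).
Reduce top mod 41: now compute (4/41).
Pull out 2^2: since 41 ≡ 1 (mod 8), (2/41) = +1, so (2/41)^2 = +1.
Reached (1/41) = 1. Collecting the sign flips along the way, the symbol is +1.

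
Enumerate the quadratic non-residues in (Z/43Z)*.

Square k = 1,…,21 (k and 43−k give the same square):
1²=1, 2²=4, 3²=9, 4²=16, 5²=25, 6²=36, 7²≡6, 8²≡21, 9²≡38, 10²≡14, 11²≡35, 12²≡15, 13²≡40, 14²≡24, 15²≡10, 16²≡41, 17²≡31, 18²≡23, 19²≡17, 20²≡13, 21²≡11 (mod 43).
The residues are {1, 4, 6, 9, 10, 11, 13, 14, 15, 16, 17, 21, 23, 24, 25, 31, 35, 36, 38, 40, 41}; the non-residues are the remaining 21 nonzero classes.

2 3 5 7 8 12 18 19 20 22 26 27 28 29 30 32 33 34 37 39 42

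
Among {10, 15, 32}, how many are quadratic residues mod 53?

(10/53) = +1 → QR.
(15/53) = +1 → QR.
(32/53) = -1 → non-residue.
Total quadratic residues among the 3: 2.

2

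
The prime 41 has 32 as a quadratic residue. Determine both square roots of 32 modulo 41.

41 ≡ 1 (mod 4), so we find a root by search.
Trying successive values, 14² = 196 ≡ 32 (mod 41). The other root is 41 − 14 = 27.

14, 27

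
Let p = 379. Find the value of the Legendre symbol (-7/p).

Euler's criterion: (-7/379) ≡ 372^189 (mod 379).
372^2 ≡ 49 (mod 379)
372^4 ≡ 127 (mod 379)
372^8 ≡ 211 (mod 379)
372^16 ≡ 178 (mod 379)
372^32 ≡ 227 (mod 379)
372^64 ≡ 364 (mod 379)
372^128 ≡ 225 (mod 379)
372^189 = 372^(128+32+16+8+4+1) ≡ 1 (mod 379).
Result is 1, so (-7/379) = 1.

1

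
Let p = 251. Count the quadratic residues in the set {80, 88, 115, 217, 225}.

5

(80/251) = +1 → QR.
(88/251) = +1 → QR.
(115/251) = +1 → QR.
(217/251) = +1 → QR.
(225/251) = +1 → QR.
Total quadratic residues among the 5: 5.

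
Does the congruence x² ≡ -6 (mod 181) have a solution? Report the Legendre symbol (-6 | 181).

First reduce: -6 ≡ 175 (mod 181).
Reciprocity: 175 ≡ 3 and 181 ≡ 1 (mod 4), so (175/181) = +(181/175).
Reduce top mod 175: now compute (6/175).
Pull out 2: since 175 ≡ 7 (mod 8), (2/175) = +1.
Reciprocity: 3 ≡ 3 and 175 ≡ 3 (mod 4), so (3/175) = −(175/3).
Reduce top mod 3: now compute (1/3).
Reached (1/3) = 1. Collecting the sign flips along the way, the symbol is -1.

-1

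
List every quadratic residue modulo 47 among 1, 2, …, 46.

1, 2, 3, 4, 6, 7, 8, 9, 12, 14, 16, 17, 18, 21, 24, 25, 27, 28, 32, 34, 36, 37, 42

Square k = 1,…,23 (k and 47−k give the same square):
1²=1, 2²=4, 3²=9, 4²=16, 5²=25, 6²=36, 7²≡2, 8²≡17, 9²≡34, 10²≡6, 11²≡27, 12²≡3, 13²≡28, 14²≡8, 15²≡37, 16²≡21, 17²≡7, 18²≡42, 19²≡32, 20²≡24, 21²≡18, 22²≡14, 23²≡12 (mod 47).
So the quadratic residues mod 47 are {1, 2, 3, 4, 6, 7, 8, 9, 12, 14, 16, 17, 18, 21, 24, 25, 27, 28, 32, 34, 36, 37, 42}.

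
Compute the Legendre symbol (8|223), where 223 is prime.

1

Euler's criterion: (8/223) ≡ 8^111 (mod 223).
8^2 ≡ 64 (mod 223)
8^4 ≡ 82 (mod 223)
8^8 ≡ 34 (mod 223)
8^16 ≡ 41 (mod 223)
8^32 ≡ 120 (mod 223)
8^64 ≡ 128 (mod 223)
8^111 = 8^(64+32+8+4+2+1) ≡ 1 (mod 223).
Result is 1, so (8/223) = 1.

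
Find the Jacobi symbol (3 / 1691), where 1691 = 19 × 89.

1

Reciprocity: 3 ≡ 3 and 1691 ≡ 3 (mod 4), so (3/1691) = −(1691/3).
Reduce top mod 3: now compute (2/3).
Pull out 2: since 3 ≡ 3 (mod 8), (2/3) = -1.
Reached (1/3) = 1. Collecting the sign flips along the way, the symbol is +1.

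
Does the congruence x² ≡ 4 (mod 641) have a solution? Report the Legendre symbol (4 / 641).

Pull out 2^2: since 641 ≡ 1 (mod 8), (2/641) = +1, so (2/641)^2 = +1.
Reached (1/641) = 1. Collecting the sign flips along the way, the symbol is +1.

1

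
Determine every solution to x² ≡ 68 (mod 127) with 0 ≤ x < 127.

24, 103

Since 127 ≡ 3 (mod 4), a square root of 68 is 68^((127+1)/4) = 68^32 mod 127.
Repeated squaring: 68^2≡52, 68^4≡37, 68^8≡99, 68^16≡22, 68^32≡103 (mod 127).
68^32 = 68^(32) ≡ 103 (mod 127).
Check: 103² = 10609 ≡ 68 (mod 127). The two roots are 24 and 103.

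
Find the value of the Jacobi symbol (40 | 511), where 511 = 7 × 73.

Pull out 2^3: since 511 ≡ 7 (mod 8), (2/511) = +1, so (2/511)^3 = +1.
Reciprocity: 5 ≡ 1 and 511 ≡ 3 (mod 4), so (5/511) = +(511/5).
Reduce top mod 5: now compute (1/5).
Reached (1/5) = 1. Collecting the sign flips along the way, the symbol is +1.

1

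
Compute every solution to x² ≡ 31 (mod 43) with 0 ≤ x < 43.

17, 26

Since 43 ≡ 3 (mod 4), a square root of 31 is 31^((43+1)/4) = 31^11 mod 43.
Repeated squaring: 31^2≡15, 31^4≡10, 31^8≡14 (mod 43).
31^11 = 31^(8+2+1) ≡ 17 (mod 43).
Check: 17² = 289 ≡ 31 (mod 43). The two roots are 17 and 26.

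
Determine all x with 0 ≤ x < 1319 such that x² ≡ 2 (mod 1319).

Since 1319 ≡ 3 (mod 4), a square root of 2 is 2^((1319+1)/4) = 2^330 mod 1319.
Repeated squaring: 2^2≡4, 2^4≡16, 2^8≡256, 2^16≡905, 2^32≡1245, 2^64≡200, 2^128≡430, 2^256≡240 (mod 1319).
2^330 = 2^(256+64+8+2) ≡ 784 (mod 1319).
Check: 784² = 614656 ≡ 2 (mod 1319). The two roots are 535 and 784.

535, 784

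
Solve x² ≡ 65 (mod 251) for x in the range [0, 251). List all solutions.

Since 251 ≡ 3 (mod 4), a square root of 65 is 65^((251+1)/4) = 65^63 mod 251.
Repeated squaring: 65^2≡209, 65^4≡7, 65^8≡49, 65^16≡142, 65^32≡84 (mod 251).
65^63 = 65^(32+16+8+4+2+1) ≡ 124 (mod 251).
Check: 124² = 15376 ≡ 65 (mod 251). The two roots are 124 and 127.

124, 127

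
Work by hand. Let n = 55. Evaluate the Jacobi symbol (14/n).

1

Pull out 2: since 55 ≡ 7 (mod 8), (2/55) = +1.
Reciprocity: 7 ≡ 3 and 55 ≡ 3 (mod 4), so (7/55) = −(55/7).
Reduce top mod 7: now compute (6/7).
Pull out 2: since 7 ≡ 7 (mod 8), (2/7) = +1.
Reciprocity: 3 ≡ 3 and 7 ≡ 3 (mod 4), so (3/7) = −(7/3).
Reduce top mod 3: now compute (1/3).
Reached (1/3) = 1. Collecting the sign flips along the way, the symbol is +1.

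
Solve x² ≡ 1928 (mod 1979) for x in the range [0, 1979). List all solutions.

Since 1979 ≡ 3 (mod 4), a square root of 1928 is 1928^((1979+1)/4) = 1928^495 mod 1979.
Repeated squaring: 1928^2≡622, 1928^4≡979, 1928^8≡605, 1928^16≡1889, 1928^32≡184, 1928^64≡213, 1928^128≡1831, 1928^256≡135 (mod 1979).
1928^495 = 1928^(256+128+64+32+8+4+2+1) ≡ 295 (mod 1979).
Check: 295² = 87025 ≡ 1928 (mod 1979). The two roots are 295 and 1684.

295, 1684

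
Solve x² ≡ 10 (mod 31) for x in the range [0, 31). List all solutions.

14, 17

Since 31 ≡ 3 (mod 4), a square root of 10 is 10^((31+1)/4) = 10^8 mod 31.
Repeated squaring: 10^2≡7, 10^4≡18, 10^8≡14 (mod 31).
10^8 = 10^(8) ≡ 14 (mod 31).
Check: 14² = 196 ≡ 10 (mod 31). The two roots are 14 and 17.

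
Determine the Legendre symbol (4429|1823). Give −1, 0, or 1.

1

First reduce: 4429 ≡ 783 (mod 1823).
Reciprocity: 783 ≡ 3 and 1823 ≡ 3 (mod 4), so (783/1823) = −(1823/783).
Reduce top mod 783: now compute (257/783).
Reciprocity: 257 ≡ 1 and 783 ≡ 3 (mod 4), so (257/783) = +(783/257).
Reduce top mod 257: now compute (12/257).
Pull out 2^2: since 257 ≡ 1 (mod 8), (2/257) = +1, so (2/257)^2 = +1.
Reciprocity: 3 ≡ 3 and 257 ≡ 1 (mod 4), so (3/257) = +(257/3).
Reduce top mod 3: now compute (2/3).
Pull out 2: since 3 ≡ 3 (mod 8), (2/3) = -1.
Reached (1/3) = 1. Collecting the sign flips along the way, the symbol is +1.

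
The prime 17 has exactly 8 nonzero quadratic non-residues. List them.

Square k = 1,…,8 (k and 17−k give the same square):
1²=1, 2²=4, 3²=9, 4²=16, 5²≡8, 6²≡2, 7²≡15, 8²≡13 (mod 17).
The residues are {1, 2, 4, 8, 9, 13, 15, 16}; the non-residues are the remaining 8 nonzero classes.

3, 5, 6, 7, 10, 11, 12, 14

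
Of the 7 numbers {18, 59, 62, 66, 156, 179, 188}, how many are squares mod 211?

(18/211) = -1 → non-residue.
(59/211) = +1 → QR.
(62/211) = +1 → QR.
(66/211) = +1 → QR.
(156/211) = -1 → non-residue.
(179/211) = +1 → QR.
(188/211) = +1 → QR.
Total quadratic residues among the 7: 5.

5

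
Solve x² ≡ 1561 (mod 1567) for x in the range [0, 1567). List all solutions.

Since 1567 ≡ 3 (mod 4), a square root of 1561 is 1561^((1567+1)/4) = 1561^392 mod 1567.
Repeated squaring: 1561^2≡36, 1561^4≡1296, 1561^8≡1359, 1561^16≡955, 1561^32≡31, 1561^64≡961, 1561^128≡558, 1561^256≡1098 (mod 1567).
1561^392 = 1561^(256+128+8) ≡ 1137 (mod 1567).
Check: 1137² = 1292769 ≡ 1561 (mod 1567). The two roots are 430 and 1137.

430, 1137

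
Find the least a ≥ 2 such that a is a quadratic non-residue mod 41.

3

(2/41) = +1, so 2 is a residue.
(3/41) = −1, so 3 is the smallest positive non-residue mod 41.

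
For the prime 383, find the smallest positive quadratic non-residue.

(2/383) = +1, so 2 is a residue.
(3/383) = +1, so 3 is a residue.
(4/383) = +1, so 4 is a residue.
(5/383) = −1, so 5 is the smallest positive non-residue mod 383.

5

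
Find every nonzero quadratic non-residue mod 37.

2 5 6 8 13 14 15 17 18 19 20 22 23 24 29 31 32 35

Square k = 1,…,18 (k and 37−k give the same square):
1²=1, 2²=4, 3²=9, 4²=16, 5²=25, 6²=36, 7²≡12, 8²≡27, 9²≡7, 10²≡26, 11²≡10, 12²≡33, 13²≡21, 14²≡11, 15²≡3, 16²≡34, 17²≡30, 18²≡28 (mod 37).
The residues are {1, 3, 4, 7, 9, 10, 11, 12, 16, 21, 25, 26, 27, 28, 30, 33, 34, 36}; the non-residues are the remaining 18 nonzero classes.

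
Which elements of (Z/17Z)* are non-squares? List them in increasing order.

3 5 6 7 10 11 12 14

Square k = 1,…,8 (k and 17−k give the same square):
1²=1, 2²=4, 3²=9, 4²=16, 5²≡8, 6²≡2, 7²≡15, 8²≡13 (mod 17).
The residues are {1, 2, 4, 8, 9, 13, 15, 16}; the non-residues are the remaining 8 nonzero classes.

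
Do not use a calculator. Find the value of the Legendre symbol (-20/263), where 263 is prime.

1

First reduce: -20 ≡ 243 (mod 263).
Reciprocity: 243 ≡ 3 and 263 ≡ 3 (mod 4), so (243/263) = −(263/243).
Reduce top mod 243: now compute (20/243).
Pull out 2^2: since 243 ≡ 3 (mod 8), (2/243) = -1, so (2/243)^2 = +1.
Reciprocity: 5 ≡ 1 and 243 ≡ 3 (mod 4), so (5/243) = +(243/5).
Reduce top mod 5: now compute (3/5).
Reciprocity: 3 ≡ 3 and 5 ≡ 1 (mod 4), so (3/5) = +(5/3).
Reduce top mod 3: now compute (2/3).
Pull out 2: since 3 ≡ 3 (mod 8), (2/3) = -1.
Reached (1/3) = 1. Collecting the sign flips along the way, the symbol is +1.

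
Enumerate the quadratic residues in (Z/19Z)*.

Square k = 1,…,9 (k and 19−k give the same square):
1²=1, 2²=4, 3²=9, 4²=16, 5²≡6, 6²≡17, 7²≡11, 8²≡7, 9²≡5 (mod 19).
So the quadratic residues mod 19 are {1, 4, 5, 6, 7, 9, 11, 16, 17}.

1 4 5 6 7 9 11 16 17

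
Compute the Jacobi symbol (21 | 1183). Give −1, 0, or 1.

0

Reciprocity: 21 ≡ 1 and 1183 ≡ 3 (mod 4), so (21/1183) = +(1183/21).
Reduce top mod 21: now compute (7/21).
Reciprocity: 7 ≡ 3 and 21 ≡ 1 (mod 4), so (7/21) = +(21/7).
Reduce top mod 7: now compute (0/7).
Top reduces to 0: gcd > 1, so the symbol is 0.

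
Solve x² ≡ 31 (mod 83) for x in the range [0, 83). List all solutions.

23, 60

Since 83 ≡ 3 (mod 4), a square root of 31 is 31^((83+1)/4) = 31^21 mod 83.
Repeated squaring: 31^2≡48, 31^4≡63, 31^8≡68, 31^16≡59 (mod 83).
31^21 = 31^(16+4+1) ≡ 23 (mod 83).
Check: 23² = 529 ≡ 31 (mod 83). The two roots are 23 and 60.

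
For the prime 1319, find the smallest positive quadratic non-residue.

13

(2/1319) = +1, so 2 is a residue.
(3/1319) = +1, so 3 is a residue.
(4/1319) = +1, so 4 is a residue.
(5/1319) = +1, so 5 is a residue.
(6/1319) = +1, so 6 is a residue.
(7/1319) = +1, so 7 is a residue.
(8/1319) = +1, so 8 is a residue.
(9/1319) = +1, so 9 is a residue.
(10/1319) = +1, so 10 is a residue.
(11/1319) = +1, so 11 is a residue.
(12/1319) = +1, so 12 is a residue.
(13/1319) = −1, so 13 is the smallest positive non-residue mod 1319.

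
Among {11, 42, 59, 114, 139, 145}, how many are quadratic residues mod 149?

3

(11/149) = -1 → non-residue.
(42/149) = +1 → QR.
(59/149) = -1 → non-residue.
(114/149) = +1 → QR.
(139/149) = -1 → non-residue.
(145/149) = +1 → QR.
Total quadratic residues among the 6: 3.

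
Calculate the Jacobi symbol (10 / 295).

0

Pull out 2: since 295 ≡ 7 (mod 8), (2/295) = +1.
Reciprocity: 5 ≡ 1 and 295 ≡ 3 (mod 4), so (5/295) = +(295/5).
Reduce top mod 5: now compute (0/5).
Top reduces to 0: gcd > 1, so the symbol is 0.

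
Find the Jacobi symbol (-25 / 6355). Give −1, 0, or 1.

First reduce: -25 ≡ 6330 (mod 6355).
Pull out 2: since 6355 ≡ 3 (mod 8), (2/6355) = -1.
Reciprocity: 3165 ≡ 1 and 6355 ≡ 3 (mod 4), so (3165/6355) = +(6355/3165).
Reduce top mod 3165: now compute (25/3165).
Reciprocity: 25 ≡ 1 and 3165 ≡ 1 (mod 4), so (25/3165) = +(3165/25).
Reduce top mod 25: now compute (15/25).
Reciprocity: 15 ≡ 3 and 25 ≡ 1 (mod 4), so (15/25) = +(25/15).
Reduce top mod 15: now compute (10/15).
Pull out 2: since 15 ≡ 7 (mod 8), (2/15) = +1.
Reciprocity: 5 ≡ 1 and 15 ≡ 3 (mod 4), so (5/15) = +(15/5).
Reduce top mod 5: now compute (0/5).
Top reduces to 0: gcd > 1, so the symbol is 0.

0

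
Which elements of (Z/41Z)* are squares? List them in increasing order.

Square k = 1,…,20 (k and 41−k give the same square):
1²=1, 2²=4, 3²=9, 4²=16, 5²=25, 6²=36, 7²≡8, 8²≡23, 9²≡40, 10²≡18, 11²≡39, 12²≡21, 13²≡5, 14²≡32, 15²≡20, 16²≡10, 17²≡2, 18²≡37, 19²≡33, 20²≡31 (mod 41).
So the quadratic residues mod 41 are {1, 2, 4, 5, 8, 9, 10, 16, 18, 20, 21, 23, 25, 31, 32, 33, 36, 37, 39, 40}.

1 2 4 5 8 9 10 16 18 20 21 23 25 31 32 33 36 37 39 40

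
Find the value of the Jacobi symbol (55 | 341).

Reciprocity: 55 ≡ 3 and 341 ≡ 1 (mod 4), so (55/341) = +(341/55).
Reduce top mod 55: now compute (11/55).
Reciprocity: 11 ≡ 3 and 55 ≡ 3 (mod 4), so (11/55) = −(55/11).
Reduce top mod 11: now compute (0/11).
Top reduces to 0: gcd > 1, so the symbol is 0.

0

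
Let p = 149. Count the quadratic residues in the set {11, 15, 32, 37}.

(11/149) = -1 → non-residue.
(15/149) = -1 → non-residue.
(32/149) = -1 → non-residue.
(37/149) = +1 → QR.
Total quadratic residues among the 4: 1.

1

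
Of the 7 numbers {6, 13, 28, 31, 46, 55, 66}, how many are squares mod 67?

(6/67) = +1 → QR.
(13/67) = -1 → non-residue.
(28/67) = -1 → non-residue.
(31/67) = -1 → non-residue.
(46/67) = -1 → non-residue.
(55/67) = +1 → QR.
(66/67) = -1 → non-residue.
Total quadratic residues among the 7: 2.

2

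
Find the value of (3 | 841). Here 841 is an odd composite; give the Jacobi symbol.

Reciprocity: 3 ≡ 3 and 841 ≡ 1 (mod 4), so (3/841) = +(841/3).
Reduce top mod 3: now compute (1/3).
Reached (1/3) = 1. Collecting the sign flips along the way, the symbol is +1.

1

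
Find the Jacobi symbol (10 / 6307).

Pull out 2: since 6307 ≡ 3 (mod 8), (2/6307) = -1.
Reciprocity: 5 ≡ 1 and 6307 ≡ 3 (mod 4), so (5/6307) = +(6307/5).
Reduce top mod 5: now compute (2/5).
Pull out 2: since 5 ≡ 5 (mod 8), (2/5) = -1.
Reached (1/5) = 1. Collecting the sign flips along the way, the symbol is +1.

1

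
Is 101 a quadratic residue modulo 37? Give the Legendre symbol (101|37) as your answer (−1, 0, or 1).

1

Euler's criterion: (101/37) ≡ 27^18 (mod 37).
27^2 ≡ 26 (mod 37)
27^4 ≡ 10 (mod 37)
27^8 ≡ 26 (mod 37)
27^16 ≡ 10 (mod 37)
27^18 = 27^(16+2) ≡ 1 (mod 37).
Result is 1, so (101/37) = 1.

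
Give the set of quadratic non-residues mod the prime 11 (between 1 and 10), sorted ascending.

2,6,7,8,10

Square k = 1,…,5 (k and 11−k give the same square):
1²=1, 2²=4, 3²=9, 4²≡5, 5²≡3 (mod 11).
The residues are {1, 3, 4, 5, 9}; the non-residues are the remaining 5 nonzero classes.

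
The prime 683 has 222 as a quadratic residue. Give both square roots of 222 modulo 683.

247, 436

Since 683 ≡ 3 (mod 4), a square root of 222 is 222^((683+1)/4) = 222^171 mod 683.
Repeated squaring: 222^2≡108, 222^4≡53, 222^8≡77, 222^16≡465, 222^32≡397, 222^64≡519, 222^128≡259 (mod 683).
222^171 = 222^(128+32+8+2+1) ≡ 436 (mod 683).
Check: 436² = 190096 ≡ 222 (mod 683). The two roots are 247 and 436.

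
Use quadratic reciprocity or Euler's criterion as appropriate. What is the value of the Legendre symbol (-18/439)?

First reduce: -18 ≡ 421 (mod 439).
Reciprocity: 421 ≡ 1 and 439 ≡ 3 (mod 4), so (421/439) = +(439/421).
Reduce top mod 421: now compute (18/421).
Pull out 2: since 421 ≡ 5 (mod 8), (2/421) = -1.
Reciprocity: 9 ≡ 1 and 421 ≡ 1 (mod 4), so (9/421) = +(421/9).
Reduce top mod 9: now compute (7/9).
Reciprocity: 7 ≡ 3 and 9 ≡ 1 (mod 4), so (7/9) = +(9/7).
Reduce top mod 7: now compute (2/7).
Pull out 2: since 7 ≡ 7 (mod 8), (2/7) = +1.
Reached (1/7) = 1. Collecting the sign flips along the way, the symbol is -1.

-1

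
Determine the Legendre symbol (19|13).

-1

Euler's criterion: (19/13) ≡ 6^6 (mod 13).
6^2 ≡ 10 (mod 13)
6^4 ≡ 9 (mod 13)
6^6 = 6^(4+2) ≡ 12 (mod 13).
Result is 12 ≡ −1, so (19/13) = −1.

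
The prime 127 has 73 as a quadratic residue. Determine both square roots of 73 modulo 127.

Since 127 ≡ 3 (mod 4), a square root of 73 is 73^((127+1)/4) = 73^32 mod 127.
Repeated squaring: 73^2≡122, 73^4≡25, 73^8≡117, 73^16≡100, 73^32≡94 (mod 127).
73^32 = 73^(32) ≡ 94 (mod 127).
Check: 94² = 8836 ≡ 73 (mod 127). The two roots are 33 and 94.

33, 94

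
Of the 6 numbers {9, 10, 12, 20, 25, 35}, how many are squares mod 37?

(9/37) = +1 → QR.
(10/37) = +1 → QR.
(12/37) = +1 → QR.
(20/37) = -1 → non-residue.
(25/37) = +1 → QR.
(35/37) = -1 → non-residue.
Total quadratic residues among the 6: 4.

4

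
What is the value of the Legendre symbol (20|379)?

1

Pull out 2^2: since 379 ≡ 3 (mod 8), (2/379) = -1, so (2/379)^2 = +1.
Reciprocity: 5 ≡ 1 and 379 ≡ 3 (mod 4), so (5/379) = +(379/5).
Reduce top mod 5: now compute (4/5).
Pull out 2^2: since 5 ≡ 5 (mod 8), (2/5) = -1, so (2/5)^2 = +1.
Reached (1/5) = 1. Collecting the sign flips along the way, the symbol is +1.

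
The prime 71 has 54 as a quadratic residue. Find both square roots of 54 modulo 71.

14, 57

Since 71 ≡ 3 (mod 4), a square root of 54 is 54^((71+1)/4) = 54^18 mod 71.
Repeated squaring: 54^2≡5, 54^4≡25, 54^8≡57, 54^16≡54 (mod 71).
54^18 = 54^(16+2) ≡ 57 (mod 71).
Check: 57² = 3249 ≡ 54 (mod 71). The two roots are 14 and 57.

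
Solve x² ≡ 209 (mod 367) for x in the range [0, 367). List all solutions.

Since 367 ≡ 3 (mod 4), a square root of 209 is 209^((367+1)/4) = 209^92 mod 367.
Repeated squaring: 209^2≡8, 209^4≡64, 209^8≡59, 209^16≡178, 209^32≡122, 209^64≡204 (mod 367).
209^92 = 209^(64+16+8+4) ≡ 343 (mod 367).
Check: 343² = 117649 ≡ 209 (mod 367). The two roots are 24 and 343.

24, 343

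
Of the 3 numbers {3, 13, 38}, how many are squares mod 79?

(3/79) = -1 → non-residue.
(13/79) = +1 → QR.
(38/79) = +1 → QR.
Total quadratic residues among the 3: 2.

2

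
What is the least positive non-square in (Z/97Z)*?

5

(2/97) = +1, so 2 is a residue.
(3/97) = +1, so 3 is a residue.
(4/97) = +1, so 4 is a residue.
(5/97) = −1, so 5 is the smallest positive non-residue mod 97.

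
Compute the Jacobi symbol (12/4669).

1

Pull out 2^2: since 4669 ≡ 5 (mod 8), (2/4669) = -1, so (2/4669)^2 = +1.
Reciprocity: 3 ≡ 3 and 4669 ≡ 1 (mod 4), so (3/4669) = +(4669/3).
Reduce top mod 3: now compute (1/3).
Reached (1/3) = 1. Collecting the sign flips along the way, the symbol is +1.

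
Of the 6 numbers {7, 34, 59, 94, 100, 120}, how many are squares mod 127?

4

(7/127) = -1 → non-residue.
(34/127) = +1 → QR.
(59/127) = -1 → non-residue.
(94/127) = +1 → QR.
(100/127) = +1 → QR.
(120/127) = +1 → QR.
Total quadratic residues among the 6: 4.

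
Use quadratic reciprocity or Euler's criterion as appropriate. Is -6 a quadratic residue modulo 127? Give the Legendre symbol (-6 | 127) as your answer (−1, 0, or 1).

Euler's criterion: (-6/127) ≡ 121^63 (mod 127).
121^2 ≡ 36 (mod 127)
121^4 ≡ 26 (mod 127)
121^8 ≡ 41 (mod 127)
121^16 ≡ 30 (mod 127)
121^32 ≡ 11 (mod 127)
121^63 = 121^(32+16+8+4+2+1) ≡ 1 (mod 127).
Result is 1, so (-6/127) = 1.

1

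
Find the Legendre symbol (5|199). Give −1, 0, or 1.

Euler's criterion: (5/199) ≡ 5^99 (mod 199).
5^2 ≡ 25 (mod 199)
5^4 ≡ 28 (mod 199)
5^8 ≡ 187 (mod 199)
5^16 ≡ 144 (mod 199)
5^32 ≡ 40 (mod 199)
5^64 ≡ 8 (mod 199)
5^99 = 5^(64+32+2+1) ≡ 1 (mod 199).
Result is 1, so (5/199) = 1.

1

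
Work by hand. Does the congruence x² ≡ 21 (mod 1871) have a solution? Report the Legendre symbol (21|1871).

-1

Reciprocity: 21 ≡ 1 and 1871 ≡ 3 (mod 4), so (21/1871) = +(1871/21).
Reduce top mod 21: now compute (2/21).
Pull out 2: since 21 ≡ 5 (mod 8), (2/21) = -1.
Reached (1/21) = 1. Collecting the sign flips along the way, the symbol is -1.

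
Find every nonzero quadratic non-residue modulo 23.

Square k = 1,…,11 (k and 23−k give the same square):
1²=1, 2²=4, 3²=9, 4²=16, 5²≡2, 6²≡13, 7²≡3, 8²≡18, 9²≡12, 10²≡8, 11²≡6 (mod 23).
The residues are {1, 2, 3, 4, 6, 8, 9, 12, 13, 16, 18}; the non-residues are the remaining 11 nonzero classes.

5 7 10 11 14 15 17 19 20 21 22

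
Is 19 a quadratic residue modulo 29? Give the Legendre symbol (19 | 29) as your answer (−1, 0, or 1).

Reciprocity: 19 ≡ 3 and 29 ≡ 1 (mod 4), so (19/29) = +(29/19).
Reduce top mod 19: now compute (10/19).
Pull out 2: since 19 ≡ 3 (mod 8), (2/19) = -1.
Reciprocity: 5 ≡ 1 and 19 ≡ 3 (mod 4), so (5/19) = +(19/5).
Reduce top mod 5: now compute (4/5).
Pull out 2^2: since 5 ≡ 5 (mod 8), (2/5) = -1, so (2/5)^2 = +1.
Reached (1/5) = 1. Collecting the sign flips along the way, the symbol is -1.

-1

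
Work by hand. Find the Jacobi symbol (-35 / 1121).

First reduce: -35 ≡ 1086 (mod 1121).
Pull out 2: since 1121 ≡ 1 (mod 8), (2/1121) = +1.
Reciprocity: 543 ≡ 3 and 1121 ≡ 1 (mod 4), so (543/1121) = +(1121/543).
Reduce top mod 543: now compute (35/543).
Reciprocity: 35 ≡ 3 and 543 ≡ 3 (mod 4), so (35/543) = −(543/35).
Reduce top mod 35: now compute (18/35).
Pull out 2: since 35 ≡ 3 (mod 8), (2/35) = -1.
Reciprocity: 9 ≡ 1 and 35 ≡ 3 (mod 4), so (9/35) = +(35/9).
Reduce top mod 9: now compute (8/9).
Pull out 2^3: since 9 ≡ 1 (mod 8), (2/9) = +1, so (2/9)^3 = +1.
Reached (1/9) = 1. Collecting the sign flips along the way, the symbol is +1.

1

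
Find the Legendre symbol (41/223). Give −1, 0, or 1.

1

Reciprocity: 41 ≡ 1 and 223 ≡ 3 (mod 4), so (41/223) = +(223/41).
Reduce top mod 41: now compute (18/41).
Pull out 2: since 41 ≡ 1 (mod 8), (2/41) = +1.
Reciprocity: 9 ≡ 1 and 41 ≡ 1 (mod 4), so (9/41) = +(41/9).
Reduce top mod 9: now compute (5/9).
Reciprocity: 5 ≡ 1 and 9 ≡ 1 (mod 4), so (5/9) = +(9/5).
Reduce top mod 5: now compute (4/5).
Pull out 2^2: since 5 ≡ 5 (mod 8), (2/5) = -1, so (2/5)^2 = +1.
Reached (1/5) = 1. Collecting the sign flips along the way, the symbol is +1.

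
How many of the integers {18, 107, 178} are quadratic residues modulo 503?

(18/503) = +1 → QR.
(107/503) = -1 → non-residue.
(178/503) = -1 → non-residue.
Total quadratic residues among the 3: 1.

1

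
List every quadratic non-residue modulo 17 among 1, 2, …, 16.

Square k = 1,…,8 (k and 17−k give the same square):
1²=1, 2²=4, 3²=9, 4²=16, 5²≡8, 6²≡2, 7²≡15, 8²≡13 (mod 17).
The residues are {1, 2, 4, 8, 9, 13, 15, 16}; the non-residues are the remaining 8 nonzero classes.

3,5,6,7,10,11,12,14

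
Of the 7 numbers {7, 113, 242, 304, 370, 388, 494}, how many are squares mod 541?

4

(7/541) = +1 → QR.
(113/541) = -1 → non-residue.
(242/541) = -1 → non-residue.
(304/541) = +1 → QR.
(370/541) = +1 → QR.
(388/541) = -1 → non-residue.
(494/541) = +1 → QR.
Total quadratic residues among the 7: 4.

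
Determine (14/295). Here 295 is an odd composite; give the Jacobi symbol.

Pull out 2: since 295 ≡ 7 (mod 8), (2/295) = +1.
Reciprocity: 7 ≡ 3 and 295 ≡ 3 (mod 4), so (7/295) = −(295/7).
Reduce top mod 7: now compute (1/7).
Reached (1/7) = 1. Collecting the sign flips along the way, the symbol is -1.

-1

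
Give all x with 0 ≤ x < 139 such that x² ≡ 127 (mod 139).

Since 139 ≡ 3 (mod 4), a square root of 127 is 127^((139+1)/4) = 127^35 mod 139.
Repeated squaring: 127^2≡5, 127^4≡25, 127^8≡69, 127^16≡35, 127^32≡113 (mod 139).
127^35 = 127^(32+2+1) ≡ 31 (mod 139).
Check: 31² = 961 ≡ 127 (mod 139). The two roots are 31 and 108.

31, 108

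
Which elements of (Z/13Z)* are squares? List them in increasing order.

1 3 4 9 10 12

Square k = 1,…,6 (k and 13−k give the same square):
1²=1, 2²=4, 3²=9, 4²≡3, 5²≡12, 6²≡10 (mod 13).
So the quadratic residues mod 13 are {1, 3, 4, 9, 10, 12}.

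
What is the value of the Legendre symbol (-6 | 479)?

-1

Euler's criterion: (-6/479) ≡ 473^239 (mod 479).
473^2 ≡ 36 (mod 479)
473^4 ≡ 338 (mod 479)
473^8 ≡ 242 (mod 479)
473^16 ≡ 126 (mod 479)
473^32 ≡ 69 (mod 479)
473^64 ≡ 450 (mod 479)
473^128 ≡ 362 (mod 479)
473^239 = 473^(128+64+32+8+4+2+1) ≡ 478 (mod 479).
Result is 478 ≡ −1, so (-6/479) = −1.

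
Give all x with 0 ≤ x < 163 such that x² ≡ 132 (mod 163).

Since 163 ≡ 3 (mod 4), a square root of 132 is 132^((163+1)/4) = 132^41 mod 163.
Repeated squaring: 132^2≡146, 132^4≡126, 132^8≡65, 132^16≡150, 132^32≡6 (mod 163).
132^41 = 132^(32+8+1) ≡ 135 (mod 163).
Check: 135² = 18225 ≡ 132 (mod 163). The two roots are 28 and 135.

28, 135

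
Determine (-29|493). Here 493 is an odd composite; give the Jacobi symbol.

0

First reduce: -29 ≡ 464 (mod 493).
Pull out 2^4: since 493 ≡ 5 (mod 8), (2/493) = -1, so (2/493)^4 = +1.
Reciprocity: 29 ≡ 1 and 493 ≡ 1 (mod 4), so (29/493) = +(493/29).
Reduce top mod 29: now compute (0/29).
Top reduces to 0: gcd > 1, so the symbol is 0.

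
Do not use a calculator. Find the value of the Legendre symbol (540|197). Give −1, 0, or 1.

1

First reduce: 540 ≡ 146 (mod 197).
Pull out 2: since 197 ≡ 5 (mod 8), (2/197) = -1.
Reciprocity: 73 ≡ 1 and 197 ≡ 1 (mod 4), so (73/197) = +(197/73).
Reduce top mod 73: now compute (51/73).
Reciprocity: 51 ≡ 3 and 73 ≡ 1 (mod 4), so (51/73) = +(73/51).
Reduce top mod 51: now compute (22/51).
Pull out 2: since 51 ≡ 3 (mod 8), (2/51) = -1.
Reciprocity: 11 ≡ 3 and 51 ≡ 3 (mod 4), so (11/51) = −(51/11).
Reduce top mod 11: now compute (7/11).
Reciprocity: 7 ≡ 3 and 11 ≡ 3 (mod 4), so (7/11) = −(11/7).
Reduce top mod 7: now compute (4/7).
Pull out 2^2: since 7 ≡ 7 (mod 8), (2/7) = +1, so (2/7)^2 = +1.
Reached (1/7) = 1. Collecting the sign flips along the way, the symbol is +1.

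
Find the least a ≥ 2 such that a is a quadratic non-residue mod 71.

7

(2/71) = +1, so 2 is a residue.
(3/71) = +1, so 3 is a residue.
(4/71) = +1, so 4 is a residue.
(5/71) = +1, so 5 is a residue.
(6/71) = +1, so 6 is a residue.
(7/71) = −1, so 7 is the smallest positive non-residue mod 71.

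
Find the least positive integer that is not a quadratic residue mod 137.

(2/137) = +1, so 2 is a residue.
(3/137) = −1, so 3 is the smallest positive non-residue mod 137.

3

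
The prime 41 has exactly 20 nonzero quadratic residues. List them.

Square k = 1,…,20 (k and 41−k give the same square):
1²=1, 2²=4, 3²=9, 4²=16, 5²=25, 6²=36, 7²≡8, 8²≡23, 9²≡40, 10²≡18, 11²≡39, 12²≡21, 13²≡5, 14²≡32, 15²≡20, 16²≡10, 17²≡2, 18²≡37, 19²≡33, 20²≡31 (mod 41).
So the quadratic residues mod 41 are {1, 2, 4, 5, 8, 9, 10, 16, 18, 20, 21, 23, 25, 31, 32, 33, 36, 37, 39, 40}.

1,2,4,5,8,9,10,16,18,20,21,23,25,31,32,33,36,37,39,40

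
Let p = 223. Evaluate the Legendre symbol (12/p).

-1

Euler's criterion: (12/223) ≡ 12^111 (mod 223).
12^2 ≡ 144 (mod 223)
12^4 ≡ 220 (mod 223)
12^8 ≡ 9 (mod 223)
12^16 ≡ 81 (mod 223)
12^32 ≡ 94 (mod 223)
12^64 ≡ 139 (mod 223)
12^111 = 12^(64+32+8+4+2+1) ≡ 222 (mod 223).
Result is 222 ≡ −1, so (12/223) = −1.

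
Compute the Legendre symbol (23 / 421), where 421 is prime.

-1

Reciprocity: 23 ≡ 3 and 421 ≡ 1 (mod 4), so (23/421) = +(421/23).
Reduce top mod 23: now compute (7/23).
Reciprocity: 7 ≡ 3 and 23 ≡ 3 (mod 4), so (7/23) = −(23/7).
Reduce top mod 7: now compute (2/7).
Pull out 2: since 7 ≡ 7 (mod 8), (2/7) = +1.
Reached (1/7) = 1. Collecting the sign flips along the way, the symbol is -1.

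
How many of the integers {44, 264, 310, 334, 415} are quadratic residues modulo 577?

(44/577) = +1 → QR.
(264/577) = +1 → QR.
(310/577) = -1 → non-residue.
(334/577) = +1 → QR.
(415/577) = +1 → QR.
Total quadratic residues among the 5: 4.

4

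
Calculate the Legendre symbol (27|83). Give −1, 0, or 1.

1

Euler's criterion: (27/83) ≡ 27^41 (mod 83).
27^2 ≡ 65 (mod 83)
27^4 ≡ 75 (mod 83)
27^8 ≡ 64 (mod 83)
27^16 ≡ 29 (mod 83)
27^32 ≡ 11 (mod 83)
27^41 = 27^(32+8+1) ≡ 1 (mod 83).
Result is 1, so (27/83) = 1.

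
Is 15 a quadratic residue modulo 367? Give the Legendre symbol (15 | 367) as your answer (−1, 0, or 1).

Euler's criterion: (15/367) ≡ 15^183 (mod 367).
15^2 ≡ 225 (mod 367)
15^4 ≡ 346 (mod 367)
15^8 ≡ 74 (mod 367)
15^16 ≡ 338 (mod 367)
15^32 ≡ 107 (mod 367)
15^64 ≡ 72 (mod 367)
15^128 ≡ 46 (mod 367)
15^183 = 15^(128+32+16+4+2+1) ≡ 1 (mod 367).
Result is 1, so (15/367) = 1.

1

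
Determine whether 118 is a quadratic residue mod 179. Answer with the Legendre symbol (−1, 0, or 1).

-1

Pull out 2: since 179 ≡ 3 (mod 8), (2/179) = -1.
Reciprocity: 59 ≡ 3 and 179 ≡ 3 (mod 4), so (59/179) = −(179/59).
Reduce top mod 59: now compute (2/59).
Pull out 2: since 59 ≡ 3 (mod 8), (2/59) = -1.
Reached (1/59) = 1. Collecting the sign flips along the way, the symbol is -1.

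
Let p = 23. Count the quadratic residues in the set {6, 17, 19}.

1

(6/23) = +1 → QR.
(17/23) = -1 → non-residue.
(19/23) = -1 → non-residue.
Total quadratic residues among the 3: 1.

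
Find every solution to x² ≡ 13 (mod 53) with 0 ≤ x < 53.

53 ≡ 1 (mod 4), so we find a root by search.
Trying successive values, 15² = 225 ≡ 13 (mod 53). The other root is 53 − 15 = 38.

15, 38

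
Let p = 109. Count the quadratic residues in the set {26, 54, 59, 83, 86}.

(26/109) = +1 → QR.
(54/109) = -1 → non-residue.
(59/109) = -1 → non-residue.
(83/109) = +1 → QR.
(86/109) = -1 → non-residue.
Total quadratic residues among the 5: 2.

2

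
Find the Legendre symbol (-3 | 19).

1

First reduce: -3 ≡ 16 (mod 19).
Pull out 2^4: since 19 ≡ 3 (mod 8), (2/19) = -1, so (2/19)^4 = +1.
Reached (1/19) = 1. Collecting the sign flips along the way, the symbol is +1.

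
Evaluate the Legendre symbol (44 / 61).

Euler's criterion: (44/61) ≡ 44^30 (mod 61).
44^2 ≡ 45 (mod 61)
44^4 ≡ 12 (mod 61)
44^8 ≡ 22 (mod 61)
44^16 ≡ 57 (mod 61)
44^30 = 44^(16+8+4+2) ≡ 60 (mod 61).
Result is 60 ≡ −1, so (44/61) = −1.

-1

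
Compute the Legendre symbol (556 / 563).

Euler's criterion: (556/563) ≡ 556^281 (mod 563).
556^2 ≡ 49 (mod 563)
556^4 ≡ 149 (mod 563)
556^8 ≡ 244 (mod 563)
556^16 ≡ 421 (mod 563)
556^32 ≡ 459 (mod 563)
556^64 ≡ 119 (mod 563)
556^128 ≡ 86 (mod 563)
556^256 ≡ 77 (mod 563)
556^281 = 556^(256+16+8+1) ≡ 562 (mod 563).
Result is 562 ≡ −1, so (556/563) = −1.

-1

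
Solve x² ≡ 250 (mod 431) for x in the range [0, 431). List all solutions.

Since 431 ≡ 3 (mod 4), a square root of 250 is 250^((431+1)/4) = 250^108 mod 431.
Repeated squaring: 250^2≡5, 250^4≡25, 250^8≡194, 250^16≡139, 250^32≡357, 250^64≡304 (mod 431).
250^108 = 250^(64+32+8+4) ≡ 326 (mod 431).
Check: 326² = 106276 ≡ 250 (mod 431). The two roots are 105 and 326.

105, 326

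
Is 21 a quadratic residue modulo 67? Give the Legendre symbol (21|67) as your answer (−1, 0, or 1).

1

Reciprocity: 21 ≡ 1 and 67 ≡ 3 (mod 4), so (21/67) = +(67/21).
Reduce top mod 21: now compute (4/21).
Pull out 2^2: since 21 ≡ 5 (mod 8), (2/21) = -1, so (2/21)^2 = +1.
Reached (1/21) = 1. Collecting the sign flips along the way, the symbol is +1.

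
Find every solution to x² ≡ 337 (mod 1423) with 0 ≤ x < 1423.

340, 1083

Since 1423 ≡ 3 (mod 4), a square root of 337 is 337^((1423+1)/4) = 337^356 mod 1423.
Repeated squaring: 337^2≡1152, 337^4≡868, 337^8≡657, 337^16≡480, 337^32≡1297, 337^64≡223, 337^128≡1347, 337^256≡84 (mod 1423).
337^356 = 337^(256+64+32+4) ≡ 340 (mod 1423).
Check: 340² = 115600 ≡ 337 (mod 1423). The two roots are 340 and 1083.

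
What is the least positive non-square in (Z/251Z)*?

(2/251) = −1, so 2 is the smallest positive non-residue mod 251.

2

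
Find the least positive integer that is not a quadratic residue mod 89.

3

(2/89) = +1, so 2 is a residue.
(3/89) = −1, so 3 is the smallest positive non-residue mod 89.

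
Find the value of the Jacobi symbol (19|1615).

0

Reciprocity: 19 ≡ 3 and 1615 ≡ 3 (mod 4), so (19/1615) = −(1615/19).
Reduce top mod 19: now compute (0/19).
Top reduces to 0: gcd > 1, so the symbol is 0.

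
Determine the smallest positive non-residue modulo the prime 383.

5

(2/383) = +1, so 2 is a residue.
(3/383) = +1, so 3 is a residue.
(4/383) = +1, so 4 is a residue.
(5/383) = −1, so 5 is the smallest positive non-residue mod 383.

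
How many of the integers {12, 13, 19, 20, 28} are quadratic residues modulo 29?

(12/29) = -1 → non-residue.
(13/29) = +1 → QR.
(19/29) = -1 → non-residue.
(20/29) = +1 → QR.
(28/29) = +1 → QR.
Total quadratic residues among the 5: 3.

3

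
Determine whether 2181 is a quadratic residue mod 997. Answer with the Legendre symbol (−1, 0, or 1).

First reduce: 2181 ≡ 187 (mod 997).
Reciprocity: 187 ≡ 3 and 997 ≡ 1 (mod 4), so (187/997) = +(997/187).
Reduce top mod 187: now compute (62/187).
Pull out 2: since 187 ≡ 3 (mod 8), (2/187) = -1.
Reciprocity: 31 ≡ 3 and 187 ≡ 3 (mod 4), so (31/187) = −(187/31).
Reduce top mod 31: now compute (1/31).
Reached (1/31) = 1. Collecting the sign flips along the way, the symbol is +1.

1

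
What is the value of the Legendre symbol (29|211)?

Reciprocity: 29 ≡ 1 and 211 ≡ 3 (mod 4), so (29/211) = +(211/29).
Reduce top mod 29: now compute (8/29).
Pull out 2^3: since 29 ≡ 5 (mod 8), (2/29) = -1, so (2/29)^3 = -1.
Reached (1/29) = 1. Collecting the sign flips along the way, the symbol is -1.

-1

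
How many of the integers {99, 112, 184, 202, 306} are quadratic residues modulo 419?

3

(99/419) = -1 → non-residue.
(112/419) = +1 → QR.
(184/419) = -1 → non-residue.
(202/419) = +1 → QR.
(306/419) = +1 → QR.
Total quadratic residues among the 5: 3.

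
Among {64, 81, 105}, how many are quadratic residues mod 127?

(64/127) = +1 → QR.
(81/127) = +1 → QR.
(105/127) = -1 → non-residue.
Total quadratic residues among the 3: 2.

2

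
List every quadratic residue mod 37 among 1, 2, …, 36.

1,3,4,7,9,10,11,12,16,21,25,26,27,28,30,33,34,36

Square k = 1,…,18 (k and 37−k give the same square):
1²=1, 2²=4, 3²=9, 4²=16, 5²=25, 6²=36, 7²≡12, 8²≡27, 9²≡7, 10²≡26, 11²≡10, 12²≡33, 13²≡21, 14²≡11, 15²≡3, 16²≡34, 17²≡30, 18²≡28 (mod 37).
So the quadratic residues mod 37 are {1, 3, 4, 7, 9, 10, 11, 12, 16, 21, 25, 26, 27, 28, 30, 33, 34, 36}.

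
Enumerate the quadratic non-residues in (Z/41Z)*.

Square k = 1,…,20 (k and 41−k give the same square):
1²=1, 2²=4, 3²=9, 4²=16, 5²=25, 6²=36, 7²≡8, 8²≡23, 9²≡40, 10²≡18, 11²≡39, 12²≡21, 13²≡5, 14²≡32, 15²≡20, 16²≡10, 17²≡2, 18²≡37, 19²≡33, 20²≡31 (mod 41).
The residues are {1, 2, 4, 5, 8, 9, 10, 16, 18, 20, 21, 23, 25, 31, 32, 33, 36, 37, 39, 40}; the non-residues are the remaining 20 nonzero classes.

3,6,7,11,12,13,14,15,17,19,22,24,26,27,28,29,30,34,35,38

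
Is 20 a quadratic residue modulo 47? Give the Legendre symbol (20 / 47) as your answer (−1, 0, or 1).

Pull out 2^2: since 47 ≡ 7 (mod 8), (2/47) = +1, so (2/47)^2 = +1.
Reciprocity: 5 ≡ 1 and 47 ≡ 3 (mod 4), so (5/47) = +(47/5).
Reduce top mod 5: now compute (2/5).
Pull out 2: since 5 ≡ 5 (mod 8), (2/5) = -1.
Reached (1/5) = 1. Collecting the sign flips along the way, the symbol is -1.

-1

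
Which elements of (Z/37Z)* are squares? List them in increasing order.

1, 3, 4, 7, 9, 10, 11, 12, 16, 21, 25, 26, 27, 28, 30, 33, 34, 36

Square k = 1,…,18 (k and 37−k give the same square):
1²=1, 2²=4, 3²=9, 4²=16, 5²=25, 6²=36, 7²≡12, 8²≡27, 9²≡7, 10²≡26, 11²≡10, 12²≡33, 13²≡21, 14²≡11, 15²≡3, 16²≡34, 17²≡30, 18²≡28 (mod 37).
So the quadratic residues mod 37 are {1, 3, 4, 7, 9, 10, 11, 12, 16, 21, 25, 26, 27, 28, 30, 33, 34, 36}.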